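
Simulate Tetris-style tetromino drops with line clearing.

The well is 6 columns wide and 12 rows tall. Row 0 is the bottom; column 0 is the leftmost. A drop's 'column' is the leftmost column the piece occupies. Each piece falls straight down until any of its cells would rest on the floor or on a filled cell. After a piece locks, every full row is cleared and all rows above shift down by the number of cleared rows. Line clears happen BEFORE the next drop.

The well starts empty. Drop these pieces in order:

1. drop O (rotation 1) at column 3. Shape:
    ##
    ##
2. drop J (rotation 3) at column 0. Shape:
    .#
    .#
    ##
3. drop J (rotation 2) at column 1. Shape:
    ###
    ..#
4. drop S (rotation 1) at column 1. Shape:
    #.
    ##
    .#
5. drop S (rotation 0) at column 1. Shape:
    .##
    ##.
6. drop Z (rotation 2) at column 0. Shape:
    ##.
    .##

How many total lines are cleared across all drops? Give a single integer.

Answer: 0

Derivation:
Drop 1: O rot1 at col 3 lands with bottom-row=0; cleared 0 line(s) (total 0); column heights now [0 0 0 2 2 0], max=2
Drop 2: J rot3 at col 0 lands with bottom-row=0; cleared 0 line(s) (total 0); column heights now [1 3 0 2 2 0], max=3
Drop 3: J rot2 at col 1 lands with bottom-row=2; cleared 0 line(s) (total 0); column heights now [1 4 4 4 2 0], max=4
Drop 4: S rot1 at col 1 lands with bottom-row=4; cleared 0 line(s) (total 0); column heights now [1 7 6 4 2 0], max=7
Drop 5: S rot0 at col 1 lands with bottom-row=7; cleared 0 line(s) (total 0); column heights now [1 8 9 9 2 0], max=9
Drop 6: Z rot2 at col 0 lands with bottom-row=9; cleared 0 line(s) (total 0); column heights now [11 11 10 9 2 0], max=11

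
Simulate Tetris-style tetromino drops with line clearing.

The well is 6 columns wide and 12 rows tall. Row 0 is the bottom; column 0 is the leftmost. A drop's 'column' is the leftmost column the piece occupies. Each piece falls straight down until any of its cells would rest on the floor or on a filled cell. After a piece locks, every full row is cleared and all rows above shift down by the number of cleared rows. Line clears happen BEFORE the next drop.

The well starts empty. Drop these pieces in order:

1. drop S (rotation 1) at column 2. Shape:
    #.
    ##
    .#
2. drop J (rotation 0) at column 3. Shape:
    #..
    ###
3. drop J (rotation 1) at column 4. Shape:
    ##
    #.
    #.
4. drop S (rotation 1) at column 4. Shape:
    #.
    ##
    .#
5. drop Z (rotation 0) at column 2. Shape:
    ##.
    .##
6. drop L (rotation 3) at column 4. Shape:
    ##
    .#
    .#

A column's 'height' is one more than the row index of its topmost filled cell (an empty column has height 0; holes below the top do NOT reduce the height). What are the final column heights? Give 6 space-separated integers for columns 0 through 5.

Drop 1: S rot1 at col 2 lands with bottom-row=0; cleared 0 line(s) (total 0); column heights now [0 0 3 2 0 0], max=3
Drop 2: J rot0 at col 3 lands with bottom-row=2; cleared 0 line(s) (total 0); column heights now [0 0 3 4 3 3], max=4
Drop 3: J rot1 at col 4 lands with bottom-row=3; cleared 0 line(s) (total 0); column heights now [0 0 3 4 6 6], max=6
Drop 4: S rot1 at col 4 lands with bottom-row=6; cleared 0 line(s) (total 0); column heights now [0 0 3 4 9 8], max=9
Drop 5: Z rot0 at col 2 lands with bottom-row=9; cleared 0 line(s) (total 0); column heights now [0 0 11 11 10 8], max=11
Drop 6: L rot3 at col 4 lands with bottom-row=8; cleared 0 line(s) (total 0); column heights now [0 0 11 11 11 11], max=11

Answer: 0 0 11 11 11 11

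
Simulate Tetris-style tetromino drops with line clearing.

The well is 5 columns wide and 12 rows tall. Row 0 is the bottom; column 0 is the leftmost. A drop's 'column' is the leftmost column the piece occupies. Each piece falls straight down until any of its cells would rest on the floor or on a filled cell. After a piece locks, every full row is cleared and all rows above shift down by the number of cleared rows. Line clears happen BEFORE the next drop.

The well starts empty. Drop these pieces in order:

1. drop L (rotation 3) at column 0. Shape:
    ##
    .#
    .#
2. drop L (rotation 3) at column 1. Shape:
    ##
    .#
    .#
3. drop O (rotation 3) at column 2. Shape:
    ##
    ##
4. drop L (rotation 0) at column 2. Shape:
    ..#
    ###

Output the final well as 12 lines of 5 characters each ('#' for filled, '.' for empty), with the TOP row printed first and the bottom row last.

Answer: .....
.....
.....
.....
....#
..###
..##.
..##.
.##..
###..
.##..
.#...

Derivation:
Drop 1: L rot3 at col 0 lands with bottom-row=0; cleared 0 line(s) (total 0); column heights now [3 3 0 0 0], max=3
Drop 2: L rot3 at col 1 lands with bottom-row=1; cleared 0 line(s) (total 0); column heights now [3 4 4 0 0], max=4
Drop 3: O rot3 at col 2 lands with bottom-row=4; cleared 0 line(s) (total 0); column heights now [3 4 6 6 0], max=6
Drop 4: L rot0 at col 2 lands with bottom-row=6; cleared 0 line(s) (total 0); column heights now [3 4 7 7 8], max=8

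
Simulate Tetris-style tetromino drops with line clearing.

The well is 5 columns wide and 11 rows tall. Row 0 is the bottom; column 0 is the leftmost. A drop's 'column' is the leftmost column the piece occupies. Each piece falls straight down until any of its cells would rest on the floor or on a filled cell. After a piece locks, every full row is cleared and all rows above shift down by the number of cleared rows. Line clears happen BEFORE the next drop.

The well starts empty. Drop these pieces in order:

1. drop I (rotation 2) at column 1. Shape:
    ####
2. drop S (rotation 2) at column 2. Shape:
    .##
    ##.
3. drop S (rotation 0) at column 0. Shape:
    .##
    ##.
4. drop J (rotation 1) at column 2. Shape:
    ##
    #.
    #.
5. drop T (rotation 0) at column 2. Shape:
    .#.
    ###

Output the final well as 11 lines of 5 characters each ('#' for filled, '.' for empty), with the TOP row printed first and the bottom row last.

Answer: .....
.....
.....
...#.
..###
..##.
..#..
..#..
.####
####.
.####

Derivation:
Drop 1: I rot2 at col 1 lands with bottom-row=0; cleared 0 line(s) (total 0); column heights now [0 1 1 1 1], max=1
Drop 2: S rot2 at col 2 lands with bottom-row=1; cleared 0 line(s) (total 0); column heights now [0 1 2 3 3], max=3
Drop 3: S rot0 at col 0 lands with bottom-row=1; cleared 0 line(s) (total 0); column heights now [2 3 3 3 3], max=3
Drop 4: J rot1 at col 2 lands with bottom-row=3; cleared 0 line(s) (total 0); column heights now [2 3 6 6 3], max=6
Drop 5: T rot0 at col 2 lands with bottom-row=6; cleared 0 line(s) (total 0); column heights now [2 3 7 8 7], max=8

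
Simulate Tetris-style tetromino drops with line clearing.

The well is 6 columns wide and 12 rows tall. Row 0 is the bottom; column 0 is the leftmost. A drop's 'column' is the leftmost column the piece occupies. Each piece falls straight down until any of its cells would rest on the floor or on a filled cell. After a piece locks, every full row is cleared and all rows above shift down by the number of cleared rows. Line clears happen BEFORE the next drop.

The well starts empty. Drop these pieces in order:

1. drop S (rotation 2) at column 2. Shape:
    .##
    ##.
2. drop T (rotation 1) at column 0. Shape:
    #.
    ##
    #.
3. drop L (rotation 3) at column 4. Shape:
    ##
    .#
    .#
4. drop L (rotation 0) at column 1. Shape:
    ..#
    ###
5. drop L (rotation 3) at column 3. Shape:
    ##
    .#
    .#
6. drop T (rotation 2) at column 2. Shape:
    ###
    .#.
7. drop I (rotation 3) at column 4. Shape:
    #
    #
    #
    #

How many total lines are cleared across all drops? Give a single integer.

Drop 1: S rot2 at col 2 lands with bottom-row=0; cleared 0 line(s) (total 0); column heights now [0 0 1 2 2 0], max=2
Drop 2: T rot1 at col 0 lands with bottom-row=0; cleared 0 line(s) (total 0); column heights now [3 2 1 2 2 0], max=3
Drop 3: L rot3 at col 4 lands with bottom-row=0; cleared 0 line(s) (total 0); column heights now [3 2 1 2 3 3], max=3
Drop 4: L rot0 at col 1 lands with bottom-row=2; cleared 1 line(s) (total 1); column heights now [2 2 1 3 2 2], max=3
Drop 5: L rot3 at col 3 lands with bottom-row=2; cleared 0 line(s) (total 1); column heights now [2 2 1 5 5 2], max=5
Drop 6: T rot2 at col 2 lands with bottom-row=5; cleared 0 line(s) (total 1); column heights now [2 2 7 7 7 2], max=7
Drop 7: I rot3 at col 4 lands with bottom-row=7; cleared 0 line(s) (total 1); column heights now [2 2 7 7 11 2], max=11

Answer: 1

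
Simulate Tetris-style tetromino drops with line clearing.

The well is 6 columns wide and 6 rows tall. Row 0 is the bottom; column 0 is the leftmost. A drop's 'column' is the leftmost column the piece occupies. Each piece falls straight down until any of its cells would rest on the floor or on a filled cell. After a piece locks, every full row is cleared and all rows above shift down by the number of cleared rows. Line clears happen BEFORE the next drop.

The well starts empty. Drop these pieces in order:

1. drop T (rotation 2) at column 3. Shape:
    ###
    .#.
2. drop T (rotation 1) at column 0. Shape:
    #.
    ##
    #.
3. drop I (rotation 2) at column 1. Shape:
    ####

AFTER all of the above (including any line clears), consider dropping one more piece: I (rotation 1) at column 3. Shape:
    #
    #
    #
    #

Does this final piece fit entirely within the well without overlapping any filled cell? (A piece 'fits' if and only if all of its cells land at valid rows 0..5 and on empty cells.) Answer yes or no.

Answer: no

Derivation:
Drop 1: T rot2 at col 3 lands with bottom-row=0; cleared 0 line(s) (total 0); column heights now [0 0 0 2 2 2], max=2
Drop 2: T rot1 at col 0 lands with bottom-row=0; cleared 0 line(s) (total 0); column heights now [3 2 0 2 2 2], max=3
Drop 3: I rot2 at col 1 lands with bottom-row=2; cleared 0 line(s) (total 0); column heights now [3 3 3 3 3 2], max=3
Test piece I rot1 at col 3 (width 1): heights before test = [3 3 3 3 3 2]; fits = False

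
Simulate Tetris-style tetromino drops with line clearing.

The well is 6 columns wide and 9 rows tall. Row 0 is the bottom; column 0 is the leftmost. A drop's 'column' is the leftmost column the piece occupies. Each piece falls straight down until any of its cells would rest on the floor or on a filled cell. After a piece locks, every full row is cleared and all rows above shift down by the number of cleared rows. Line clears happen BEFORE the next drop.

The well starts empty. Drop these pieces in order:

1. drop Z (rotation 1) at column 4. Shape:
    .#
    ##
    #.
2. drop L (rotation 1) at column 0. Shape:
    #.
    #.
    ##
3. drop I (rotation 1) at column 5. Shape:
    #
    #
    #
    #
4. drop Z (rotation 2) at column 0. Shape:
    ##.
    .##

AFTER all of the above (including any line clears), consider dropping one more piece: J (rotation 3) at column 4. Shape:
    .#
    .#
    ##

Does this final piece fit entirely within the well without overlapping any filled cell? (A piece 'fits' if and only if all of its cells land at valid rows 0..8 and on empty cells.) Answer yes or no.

Answer: no

Derivation:
Drop 1: Z rot1 at col 4 lands with bottom-row=0; cleared 0 line(s) (total 0); column heights now [0 0 0 0 2 3], max=3
Drop 2: L rot1 at col 0 lands with bottom-row=0; cleared 0 line(s) (total 0); column heights now [3 1 0 0 2 3], max=3
Drop 3: I rot1 at col 5 lands with bottom-row=3; cleared 0 line(s) (total 0); column heights now [3 1 0 0 2 7], max=7
Drop 4: Z rot2 at col 0 lands with bottom-row=2; cleared 0 line(s) (total 0); column heights now [4 4 3 0 2 7], max=7
Test piece J rot3 at col 4 (width 2): heights before test = [4 4 3 0 2 7]; fits = False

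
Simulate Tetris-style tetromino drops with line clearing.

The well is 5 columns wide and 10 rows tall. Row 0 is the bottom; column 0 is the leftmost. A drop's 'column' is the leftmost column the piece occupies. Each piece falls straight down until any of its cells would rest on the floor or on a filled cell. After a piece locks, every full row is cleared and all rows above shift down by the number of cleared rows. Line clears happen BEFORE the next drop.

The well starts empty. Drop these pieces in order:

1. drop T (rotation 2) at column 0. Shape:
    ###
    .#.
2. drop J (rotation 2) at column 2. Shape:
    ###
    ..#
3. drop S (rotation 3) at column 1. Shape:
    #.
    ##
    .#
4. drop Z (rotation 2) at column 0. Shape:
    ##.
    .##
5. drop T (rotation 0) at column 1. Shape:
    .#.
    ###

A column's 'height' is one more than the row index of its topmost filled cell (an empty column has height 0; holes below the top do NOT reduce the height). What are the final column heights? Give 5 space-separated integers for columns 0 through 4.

Drop 1: T rot2 at col 0 lands with bottom-row=0; cleared 0 line(s) (total 0); column heights now [2 2 2 0 0], max=2
Drop 2: J rot2 at col 2 lands with bottom-row=1; cleared 0 line(s) (total 0); column heights now [2 2 3 3 3], max=3
Drop 3: S rot3 at col 1 lands with bottom-row=3; cleared 0 line(s) (total 0); column heights now [2 6 5 3 3], max=6
Drop 4: Z rot2 at col 0 lands with bottom-row=6; cleared 0 line(s) (total 0); column heights now [8 8 7 3 3], max=8
Drop 5: T rot0 at col 1 lands with bottom-row=8; cleared 0 line(s) (total 0); column heights now [8 9 10 9 3], max=10

Answer: 8 9 10 9 3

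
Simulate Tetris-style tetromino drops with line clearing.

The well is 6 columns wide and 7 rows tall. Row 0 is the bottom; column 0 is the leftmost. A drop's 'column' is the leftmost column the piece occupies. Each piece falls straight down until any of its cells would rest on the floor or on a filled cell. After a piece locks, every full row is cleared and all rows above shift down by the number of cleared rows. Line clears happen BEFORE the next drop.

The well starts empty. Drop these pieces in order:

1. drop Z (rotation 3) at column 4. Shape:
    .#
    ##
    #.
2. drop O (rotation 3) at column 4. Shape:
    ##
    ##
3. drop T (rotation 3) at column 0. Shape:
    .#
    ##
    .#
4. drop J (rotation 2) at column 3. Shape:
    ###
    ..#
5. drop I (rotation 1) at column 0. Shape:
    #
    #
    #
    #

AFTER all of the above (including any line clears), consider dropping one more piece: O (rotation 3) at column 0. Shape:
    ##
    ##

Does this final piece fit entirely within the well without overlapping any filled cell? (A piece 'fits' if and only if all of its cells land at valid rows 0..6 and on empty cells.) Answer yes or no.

Drop 1: Z rot3 at col 4 lands with bottom-row=0; cleared 0 line(s) (total 0); column heights now [0 0 0 0 2 3], max=3
Drop 2: O rot3 at col 4 lands with bottom-row=3; cleared 0 line(s) (total 0); column heights now [0 0 0 0 5 5], max=5
Drop 3: T rot3 at col 0 lands with bottom-row=0; cleared 0 line(s) (total 0); column heights now [2 3 0 0 5 5], max=5
Drop 4: J rot2 at col 3 lands with bottom-row=5; cleared 0 line(s) (total 0); column heights now [2 3 0 7 7 7], max=7
Drop 5: I rot1 at col 0 lands with bottom-row=2; cleared 0 line(s) (total 0); column heights now [6 3 0 7 7 7], max=7
Test piece O rot3 at col 0 (width 2): heights before test = [6 3 0 7 7 7]; fits = False

Answer: no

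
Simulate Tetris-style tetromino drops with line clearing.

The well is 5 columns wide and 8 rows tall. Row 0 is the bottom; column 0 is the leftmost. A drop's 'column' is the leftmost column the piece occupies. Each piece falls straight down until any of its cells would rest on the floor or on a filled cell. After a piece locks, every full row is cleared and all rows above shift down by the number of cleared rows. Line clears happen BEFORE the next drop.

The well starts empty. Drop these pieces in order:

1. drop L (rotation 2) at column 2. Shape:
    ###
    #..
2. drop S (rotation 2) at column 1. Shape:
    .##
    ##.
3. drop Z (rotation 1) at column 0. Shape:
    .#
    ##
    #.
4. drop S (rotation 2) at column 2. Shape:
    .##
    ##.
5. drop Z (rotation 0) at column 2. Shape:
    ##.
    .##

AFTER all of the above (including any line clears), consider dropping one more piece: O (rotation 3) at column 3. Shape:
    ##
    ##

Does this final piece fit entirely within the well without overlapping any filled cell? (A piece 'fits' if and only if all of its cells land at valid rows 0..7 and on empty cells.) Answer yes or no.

Drop 1: L rot2 at col 2 lands with bottom-row=0; cleared 0 line(s) (total 0); column heights now [0 0 2 2 2], max=2
Drop 2: S rot2 at col 1 lands with bottom-row=2; cleared 0 line(s) (total 0); column heights now [0 3 4 4 2], max=4
Drop 3: Z rot1 at col 0 lands with bottom-row=2; cleared 0 line(s) (total 0); column heights now [4 5 4 4 2], max=5
Drop 4: S rot2 at col 2 lands with bottom-row=4; cleared 0 line(s) (total 0); column heights now [4 5 5 6 6], max=6
Drop 5: Z rot0 at col 2 lands with bottom-row=6; cleared 0 line(s) (total 0); column heights now [4 5 8 8 7], max=8
Test piece O rot3 at col 3 (width 2): heights before test = [4 5 8 8 7]; fits = False

Answer: no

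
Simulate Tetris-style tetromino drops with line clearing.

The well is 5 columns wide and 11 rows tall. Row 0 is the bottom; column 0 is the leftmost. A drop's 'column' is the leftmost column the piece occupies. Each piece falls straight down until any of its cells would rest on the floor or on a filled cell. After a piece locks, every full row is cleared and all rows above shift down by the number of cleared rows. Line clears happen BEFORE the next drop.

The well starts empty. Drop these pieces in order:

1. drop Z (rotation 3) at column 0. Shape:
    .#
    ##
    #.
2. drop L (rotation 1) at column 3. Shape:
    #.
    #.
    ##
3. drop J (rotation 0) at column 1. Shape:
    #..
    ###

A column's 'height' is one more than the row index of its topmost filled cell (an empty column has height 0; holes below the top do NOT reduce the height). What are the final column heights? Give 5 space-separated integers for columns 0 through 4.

Drop 1: Z rot3 at col 0 lands with bottom-row=0; cleared 0 line(s) (total 0); column heights now [2 3 0 0 0], max=3
Drop 2: L rot1 at col 3 lands with bottom-row=0; cleared 0 line(s) (total 0); column heights now [2 3 0 3 1], max=3
Drop 3: J rot0 at col 1 lands with bottom-row=3; cleared 0 line(s) (total 0); column heights now [2 5 4 4 1], max=5

Answer: 2 5 4 4 1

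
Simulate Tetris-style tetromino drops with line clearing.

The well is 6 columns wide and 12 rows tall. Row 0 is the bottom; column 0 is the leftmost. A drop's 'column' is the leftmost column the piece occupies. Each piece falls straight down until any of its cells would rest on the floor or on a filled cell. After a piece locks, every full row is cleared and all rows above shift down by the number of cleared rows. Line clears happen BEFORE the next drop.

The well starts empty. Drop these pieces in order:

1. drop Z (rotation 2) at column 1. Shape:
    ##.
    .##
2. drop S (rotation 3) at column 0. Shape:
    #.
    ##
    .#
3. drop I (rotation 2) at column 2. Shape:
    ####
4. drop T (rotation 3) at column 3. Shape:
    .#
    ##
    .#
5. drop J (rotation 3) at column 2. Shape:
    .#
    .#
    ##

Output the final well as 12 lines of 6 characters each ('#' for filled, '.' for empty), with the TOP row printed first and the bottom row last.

Answer: ......
......
......
......
...#..
...#..
..###.
#..##.
##..#.
.#####
.##...
..##..

Derivation:
Drop 1: Z rot2 at col 1 lands with bottom-row=0; cleared 0 line(s) (total 0); column heights now [0 2 2 1 0 0], max=2
Drop 2: S rot3 at col 0 lands with bottom-row=2; cleared 0 line(s) (total 0); column heights now [5 4 2 1 0 0], max=5
Drop 3: I rot2 at col 2 lands with bottom-row=2; cleared 0 line(s) (total 0); column heights now [5 4 3 3 3 3], max=5
Drop 4: T rot3 at col 3 lands with bottom-row=3; cleared 0 line(s) (total 0); column heights now [5 4 3 5 6 3], max=6
Drop 5: J rot3 at col 2 lands with bottom-row=5; cleared 0 line(s) (total 0); column heights now [5 4 6 8 6 3], max=8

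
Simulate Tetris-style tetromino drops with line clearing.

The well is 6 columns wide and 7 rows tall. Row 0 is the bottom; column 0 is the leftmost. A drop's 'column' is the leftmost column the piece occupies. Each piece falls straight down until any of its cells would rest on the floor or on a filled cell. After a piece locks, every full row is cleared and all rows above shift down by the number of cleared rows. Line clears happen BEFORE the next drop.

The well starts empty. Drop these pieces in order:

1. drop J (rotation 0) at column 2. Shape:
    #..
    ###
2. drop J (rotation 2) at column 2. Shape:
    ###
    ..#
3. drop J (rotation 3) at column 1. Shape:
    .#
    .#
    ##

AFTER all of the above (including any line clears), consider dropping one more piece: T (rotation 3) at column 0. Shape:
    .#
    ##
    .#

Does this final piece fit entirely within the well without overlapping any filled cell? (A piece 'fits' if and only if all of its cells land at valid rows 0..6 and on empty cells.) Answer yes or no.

Drop 1: J rot0 at col 2 lands with bottom-row=0; cleared 0 line(s) (total 0); column heights now [0 0 2 1 1 0], max=2
Drop 2: J rot2 at col 2 lands with bottom-row=1; cleared 0 line(s) (total 0); column heights now [0 0 3 3 3 0], max=3
Drop 3: J rot3 at col 1 lands with bottom-row=3; cleared 0 line(s) (total 0); column heights now [0 4 6 3 3 0], max=6
Test piece T rot3 at col 0 (width 2): heights before test = [0 4 6 3 3 0]; fits = True

Answer: yes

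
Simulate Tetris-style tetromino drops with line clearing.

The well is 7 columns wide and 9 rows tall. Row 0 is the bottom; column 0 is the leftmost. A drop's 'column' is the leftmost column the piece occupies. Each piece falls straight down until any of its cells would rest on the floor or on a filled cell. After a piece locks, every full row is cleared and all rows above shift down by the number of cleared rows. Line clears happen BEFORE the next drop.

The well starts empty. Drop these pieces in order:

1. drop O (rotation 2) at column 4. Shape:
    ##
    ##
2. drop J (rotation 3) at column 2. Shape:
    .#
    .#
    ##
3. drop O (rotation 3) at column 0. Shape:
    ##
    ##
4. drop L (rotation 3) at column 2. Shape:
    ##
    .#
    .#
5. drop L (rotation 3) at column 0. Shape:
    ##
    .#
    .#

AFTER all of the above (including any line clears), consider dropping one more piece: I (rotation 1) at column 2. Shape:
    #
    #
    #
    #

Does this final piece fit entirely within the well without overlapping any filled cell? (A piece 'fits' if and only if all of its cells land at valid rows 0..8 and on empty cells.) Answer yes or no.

Answer: no

Derivation:
Drop 1: O rot2 at col 4 lands with bottom-row=0; cleared 0 line(s) (total 0); column heights now [0 0 0 0 2 2 0], max=2
Drop 2: J rot3 at col 2 lands with bottom-row=0; cleared 0 line(s) (total 0); column heights now [0 0 1 3 2 2 0], max=3
Drop 3: O rot3 at col 0 lands with bottom-row=0; cleared 0 line(s) (total 0); column heights now [2 2 1 3 2 2 0], max=3
Drop 4: L rot3 at col 2 lands with bottom-row=3; cleared 0 line(s) (total 0); column heights now [2 2 6 6 2 2 0], max=6
Drop 5: L rot3 at col 0 lands with bottom-row=2; cleared 0 line(s) (total 0); column heights now [5 5 6 6 2 2 0], max=6
Test piece I rot1 at col 2 (width 1): heights before test = [5 5 6 6 2 2 0]; fits = False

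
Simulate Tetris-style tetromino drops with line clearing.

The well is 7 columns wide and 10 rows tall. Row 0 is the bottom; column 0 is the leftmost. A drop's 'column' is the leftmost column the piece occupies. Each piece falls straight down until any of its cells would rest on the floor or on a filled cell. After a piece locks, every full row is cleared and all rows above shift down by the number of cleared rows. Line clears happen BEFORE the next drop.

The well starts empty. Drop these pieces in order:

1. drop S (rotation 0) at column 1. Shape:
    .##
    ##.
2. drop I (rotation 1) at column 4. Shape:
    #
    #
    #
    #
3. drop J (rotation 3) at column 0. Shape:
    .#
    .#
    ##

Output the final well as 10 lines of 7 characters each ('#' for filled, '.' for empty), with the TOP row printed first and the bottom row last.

Answer: .......
.......
.......
.......
.......
.......
.#..#..
.#..#..
#####..
.##.#..

Derivation:
Drop 1: S rot0 at col 1 lands with bottom-row=0; cleared 0 line(s) (total 0); column heights now [0 1 2 2 0 0 0], max=2
Drop 2: I rot1 at col 4 lands with bottom-row=0; cleared 0 line(s) (total 0); column heights now [0 1 2 2 4 0 0], max=4
Drop 3: J rot3 at col 0 lands with bottom-row=1; cleared 0 line(s) (total 0); column heights now [2 4 2 2 4 0 0], max=4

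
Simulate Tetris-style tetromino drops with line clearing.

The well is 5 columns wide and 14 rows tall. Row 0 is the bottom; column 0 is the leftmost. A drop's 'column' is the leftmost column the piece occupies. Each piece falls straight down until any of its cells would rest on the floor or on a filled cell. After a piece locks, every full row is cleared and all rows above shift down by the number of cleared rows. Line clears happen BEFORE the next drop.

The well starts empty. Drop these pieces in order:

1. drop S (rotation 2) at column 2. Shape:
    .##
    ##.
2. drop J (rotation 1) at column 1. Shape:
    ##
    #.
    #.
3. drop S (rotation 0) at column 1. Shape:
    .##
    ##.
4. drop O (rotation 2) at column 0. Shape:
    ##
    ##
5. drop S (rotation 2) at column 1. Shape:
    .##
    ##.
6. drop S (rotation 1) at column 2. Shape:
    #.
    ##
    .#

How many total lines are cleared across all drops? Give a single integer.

Drop 1: S rot2 at col 2 lands with bottom-row=0; cleared 0 line(s) (total 0); column heights now [0 0 1 2 2], max=2
Drop 2: J rot1 at col 1 lands with bottom-row=0; cleared 0 line(s) (total 0); column heights now [0 3 3 2 2], max=3
Drop 3: S rot0 at col 1 lands with bottom-row=3; cleared 0 line(s) (total 0); column heights now [0 4 5 5 2], max=5
Drop 4: O rot2 at col 0 lands with bottom-row=4; cleared 0 line(s) (total 0); column heights now [6 6 5 5 2], max=6
Drop 5: S rot2 at col 1 lands with bottom-row=6; cleared 0 line(s) (total 0); column heights now [6 7 8 8 2], max=8
Drop 6: S rot1 at col 2 lands with bottom-row=8; cleared 0 line(s) (total 0); column heights now [6 7 11 10 2], max=11

Answer: 0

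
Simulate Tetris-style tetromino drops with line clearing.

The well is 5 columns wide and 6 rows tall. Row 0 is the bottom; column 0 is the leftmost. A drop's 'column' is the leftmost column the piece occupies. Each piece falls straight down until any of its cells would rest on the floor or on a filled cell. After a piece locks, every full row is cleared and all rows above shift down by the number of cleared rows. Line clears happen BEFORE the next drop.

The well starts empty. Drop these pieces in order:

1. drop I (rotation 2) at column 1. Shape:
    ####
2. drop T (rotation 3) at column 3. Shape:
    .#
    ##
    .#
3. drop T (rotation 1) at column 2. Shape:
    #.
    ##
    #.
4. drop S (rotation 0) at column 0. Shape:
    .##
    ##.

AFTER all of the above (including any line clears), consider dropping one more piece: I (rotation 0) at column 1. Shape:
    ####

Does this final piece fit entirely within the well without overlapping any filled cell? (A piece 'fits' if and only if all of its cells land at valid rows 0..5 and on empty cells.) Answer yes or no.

Answer: no

Derivation:
Drop 1: I rot2 at col 1 lands with bottom-row=0; cleared 0 line(s) (total 0); column heights now [0 1 1 1 1], max=1
Drop 2: T rot3 at col 3 lands with bottom-row=1; cleared 0 line(s) (total 0); column heights now [0 1 1 3 4], max=4
Drop 3: T rot1 at col 2 lands with bottom-row=2; cleared 0 line(s) (total 0); column heights now [0 1 5 4 4], max=5
Drop 4: S rot0 at col 0 lands with bottom-row=4; cleared 0 line(s) (total 0); column heights now [5 6 6 4 4], max=6
Test piece I rot0 at col 1 (width 4): heights before test = [5 6 6 4 4]; fits = False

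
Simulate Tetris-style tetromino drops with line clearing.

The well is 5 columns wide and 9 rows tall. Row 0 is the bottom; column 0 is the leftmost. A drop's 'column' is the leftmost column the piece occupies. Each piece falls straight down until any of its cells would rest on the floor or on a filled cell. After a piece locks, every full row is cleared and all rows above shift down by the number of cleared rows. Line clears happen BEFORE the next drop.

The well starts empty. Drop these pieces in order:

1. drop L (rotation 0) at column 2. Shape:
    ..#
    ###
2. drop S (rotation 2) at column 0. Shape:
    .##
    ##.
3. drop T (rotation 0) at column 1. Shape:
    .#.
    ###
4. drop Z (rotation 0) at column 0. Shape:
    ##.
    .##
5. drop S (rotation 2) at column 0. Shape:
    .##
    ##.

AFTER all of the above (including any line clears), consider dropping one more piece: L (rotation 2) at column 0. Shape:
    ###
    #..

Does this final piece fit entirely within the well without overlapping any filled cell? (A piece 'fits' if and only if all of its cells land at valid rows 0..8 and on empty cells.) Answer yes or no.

Drop 1: L rot0 at col 2 lands with bottom-row=0; cleared 0 line(s) (total 0); column heights now [0 0 1 1 2], max=2
Drop 2: S rot2 at col 0 lands with bottom-row=0; cleared 1 line(s) (total 1); column heights now [0 1 1 0 1], max=1
Drop 3: T rot0 at col 1 lands with bottom-row=1; cleared 0 line(s) (total 1); column heights now [0 2 3 2 1], max=3
Drop 4: Z rot0 at col 0 lands with bottom-row=3; cleared 0 line(s) (total 1); column heights now [5 5 4 2 1], max=5
Drop 5: S rot2 at col 0 lands with bottom-row=5; cleared 0 line(s) (total 1); column heights now [6 7 7 2 1], max=7
Test piece L rot2 at col 0 (width 3): heights before test = [6 7 7 2 1]; fits = True

Answer: yes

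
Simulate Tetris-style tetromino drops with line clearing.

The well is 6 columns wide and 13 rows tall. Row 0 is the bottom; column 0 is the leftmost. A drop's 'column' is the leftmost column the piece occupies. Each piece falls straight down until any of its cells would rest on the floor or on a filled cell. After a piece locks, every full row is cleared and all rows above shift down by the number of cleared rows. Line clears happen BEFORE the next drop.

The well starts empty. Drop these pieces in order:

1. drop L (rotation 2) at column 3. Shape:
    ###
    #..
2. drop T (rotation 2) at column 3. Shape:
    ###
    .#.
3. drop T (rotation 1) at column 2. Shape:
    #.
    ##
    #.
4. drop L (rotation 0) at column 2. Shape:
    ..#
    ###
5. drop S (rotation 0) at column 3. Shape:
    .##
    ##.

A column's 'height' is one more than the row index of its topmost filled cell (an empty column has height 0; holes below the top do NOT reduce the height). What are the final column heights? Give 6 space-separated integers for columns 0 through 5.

Answer: 0 0 7 9 10 10

Derivation:
Drop 1: L rot2 at col 3 lands with bottom-row=0; cleared 0 line(s) (total 0); column heights now [0 0 0 2 2 2], max=2
Drop 2: T rot2 at col 3 lands with bottom-row=2; cleared 0 line(s) (total 0); column heights now [0 0 0 4 4 4], max=4
Drop 3: T rot1 at col 2 lands with bottom-row=3; cleared 0 line(s) (total 0); column heights now [0 0 6 5 4 4], max=6
Drop 4: L rot0 at col 2 lands with bottom-row=6; cleared 0 line(s) (total 0); column heights now [0 0 7 7 8 4], max=8
Drop 5: S rot0 at col 3 lands with bottom-row=8; cleared 0 line(s) (total 0); column heights now [0 0 7 9 10 10], max=10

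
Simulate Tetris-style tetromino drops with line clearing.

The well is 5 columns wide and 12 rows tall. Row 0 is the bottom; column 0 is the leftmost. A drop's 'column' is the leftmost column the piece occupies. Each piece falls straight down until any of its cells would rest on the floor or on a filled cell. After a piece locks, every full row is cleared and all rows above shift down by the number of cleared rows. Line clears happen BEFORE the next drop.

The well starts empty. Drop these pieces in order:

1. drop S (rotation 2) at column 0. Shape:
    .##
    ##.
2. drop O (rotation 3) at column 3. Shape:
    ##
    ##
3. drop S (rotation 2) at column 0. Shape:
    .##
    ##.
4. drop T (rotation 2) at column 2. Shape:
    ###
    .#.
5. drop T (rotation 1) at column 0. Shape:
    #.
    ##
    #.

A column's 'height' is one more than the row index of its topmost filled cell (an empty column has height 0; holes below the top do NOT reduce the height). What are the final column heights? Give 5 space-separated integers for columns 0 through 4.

Drop 1: S rot2 at col 0 lands with bottom-row=0; cleared 0 line(s) (total 0); column heights now [1 2 2 0 0], max=2
Drop 2: O rot3 at col 3 lands with bottom-row=0; cleared 0 line(s) (total 0); column heights now [1 2 2 2 2], max=2
Drop 3: S rot2 at col 0 lands with bottom-row=2; cleared 0 line(s) (total 0); column heights now [3 4 4 2 2], max=4
Drop 4: T rot2 at col 2 lands with bottom-row=3; cleared 0 line(s) (total 0); column heights now [3 4 5 5 5], max=5
Drop 5: T rot1 at col 0 lands with bottom-row=3; cleared 1 line(s) (total 1); column heights now [5 4 4 4 2], max=5

Answer: 5 4 4 4 2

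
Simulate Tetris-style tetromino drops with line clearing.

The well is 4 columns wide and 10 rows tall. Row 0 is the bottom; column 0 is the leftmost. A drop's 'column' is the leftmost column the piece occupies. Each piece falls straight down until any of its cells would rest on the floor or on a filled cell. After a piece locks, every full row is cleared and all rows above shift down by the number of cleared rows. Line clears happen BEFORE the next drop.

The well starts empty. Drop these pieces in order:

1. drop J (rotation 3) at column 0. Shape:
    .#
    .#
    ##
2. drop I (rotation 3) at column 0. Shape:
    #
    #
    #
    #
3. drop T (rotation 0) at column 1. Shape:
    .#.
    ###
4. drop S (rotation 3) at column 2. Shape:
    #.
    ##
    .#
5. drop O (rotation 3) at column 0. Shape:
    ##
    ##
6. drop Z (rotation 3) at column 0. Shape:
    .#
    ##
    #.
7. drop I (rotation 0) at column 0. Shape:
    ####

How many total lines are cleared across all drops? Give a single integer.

Drop 1: J rot3 at col 0 lands with bottom-row=0; cleared 0 line(s) (total 0); column heights now [1 3 0 0], max=3
Drop 2: I rot3 at col 0 lands with bottom-row=1; cleared 0 line(s) (total 0); column heights now [5 3 0 0], max=5
Drop 3: T rot0 at col 1 lands with bottom-row=3; cleared 1 line(s) (total 1); column heights now [4 3 4 0], max=4
Drop 4: S rot3 at col 2 lands with bottom-row=3; cleared 0 line(s) (total 1); column heights now [4 3 6 5], max=6
Drop 5: O rot3 at col 0 lands with bottom-row=4; cleared 1 line(s) (total 2); column heights now [5 5 5 4], max=5
Drop 6: Z rot3 at col 0 lands with bottom-row=5; cleared 0 line(s) (total 2); column heights now [7 8 5 4], max=8
Drop 7: I rot0 at col 0 lands with bottom-row=8; cleared 1 line(s) (total 3); column heights now [7 8 5 4], max=8

Answer: 3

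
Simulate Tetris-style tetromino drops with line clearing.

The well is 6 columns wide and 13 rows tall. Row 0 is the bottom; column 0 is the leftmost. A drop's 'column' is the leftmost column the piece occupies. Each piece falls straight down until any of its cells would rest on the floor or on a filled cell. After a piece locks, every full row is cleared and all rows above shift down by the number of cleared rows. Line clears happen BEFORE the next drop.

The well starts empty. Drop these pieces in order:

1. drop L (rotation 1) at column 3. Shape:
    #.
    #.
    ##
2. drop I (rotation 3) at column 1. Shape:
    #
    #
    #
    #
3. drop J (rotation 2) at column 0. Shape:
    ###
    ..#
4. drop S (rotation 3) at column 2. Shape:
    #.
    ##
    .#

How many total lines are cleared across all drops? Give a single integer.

Drop 1: L rot1 at col 3 lands with bottom-row=0; cleared 0 line(s) (total 0); column heights now [0 0 0 3 1 0], max=3
Drop 2: I rot3 at col 1 lands with bottom-row=0; cleared 0 line(s) (total 0); column heights now [0 4 0 3 1 0], max=4
Drop 3: J rot2 at col 0 lands with bottom-row=3; cleared 0 line(s) (total 0); column heights now [5 5 5 3 1 0], max=5
Drop 4: S rot3 at col 2 lands with bottom-row=4; cleared 0 line(s) (total 0); column heights now [5 5 7 6 1 0], max=7

Answer: 0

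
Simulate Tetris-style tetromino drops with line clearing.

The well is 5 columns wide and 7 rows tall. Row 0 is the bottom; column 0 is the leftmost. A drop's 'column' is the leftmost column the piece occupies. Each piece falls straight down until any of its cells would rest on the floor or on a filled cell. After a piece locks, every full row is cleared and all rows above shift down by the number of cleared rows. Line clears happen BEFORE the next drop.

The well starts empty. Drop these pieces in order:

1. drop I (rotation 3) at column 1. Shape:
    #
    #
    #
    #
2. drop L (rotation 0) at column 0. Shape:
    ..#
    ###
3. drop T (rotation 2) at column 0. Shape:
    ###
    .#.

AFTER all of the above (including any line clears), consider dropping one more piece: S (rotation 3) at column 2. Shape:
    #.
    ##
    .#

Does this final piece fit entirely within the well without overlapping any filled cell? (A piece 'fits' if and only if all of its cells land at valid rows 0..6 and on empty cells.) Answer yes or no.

Answer: no

Derivation:
Drop 1: I rot3 at col 1 lands with bottom-row=0; cleared 0 line(s) (total 0); column heights now [0 4 0 0 0], max=4
Drop 2: L rot0 at col 0 lands with bottom-row=4; cleared 0 line(s) (total 0); column heights now [5 5 6 0 0], max=6
Drop 3: T rot2 at col 0 lands with bottom-row=5; cleared 0 line(s) (total 0); column heights now [7 7 7 0 0], max=7
Test piece S rot3 at col 2 (width 2): heights before test = [7 7 7 0 0]; fits = False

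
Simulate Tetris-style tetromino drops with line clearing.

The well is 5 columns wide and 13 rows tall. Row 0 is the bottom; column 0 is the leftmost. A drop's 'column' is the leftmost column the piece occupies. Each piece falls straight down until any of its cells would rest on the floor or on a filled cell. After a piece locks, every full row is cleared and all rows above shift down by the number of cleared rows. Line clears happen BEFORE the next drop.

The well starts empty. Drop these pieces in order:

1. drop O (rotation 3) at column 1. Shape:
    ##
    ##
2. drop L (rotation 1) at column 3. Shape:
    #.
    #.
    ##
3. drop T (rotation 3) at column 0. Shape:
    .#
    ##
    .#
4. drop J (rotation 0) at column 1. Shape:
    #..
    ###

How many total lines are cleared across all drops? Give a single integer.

Drop 1: O rot3 at col 1 lands with bottom-row=0; cleared 0 line(s) (total 0); column heights now [0 2 2 0 0], max=2
Drop 2: L rot1 at col 3 lands with bottom-row=0; cleared 0 line(s) (total 0); column heights now [0 2 2 3 1], max=3
Drop 3: T rot3 at col 0 lands with bottom-row=2; cleared 0 line(s) (total 0); column heights now [4 5 2 3 1], max=5
Drop 4: J rot0 at col 1 lands with bottom-row=5; cleared 0 line(s) (total 0); column heights now [4 7 6 6 1], max=7

Answer: 0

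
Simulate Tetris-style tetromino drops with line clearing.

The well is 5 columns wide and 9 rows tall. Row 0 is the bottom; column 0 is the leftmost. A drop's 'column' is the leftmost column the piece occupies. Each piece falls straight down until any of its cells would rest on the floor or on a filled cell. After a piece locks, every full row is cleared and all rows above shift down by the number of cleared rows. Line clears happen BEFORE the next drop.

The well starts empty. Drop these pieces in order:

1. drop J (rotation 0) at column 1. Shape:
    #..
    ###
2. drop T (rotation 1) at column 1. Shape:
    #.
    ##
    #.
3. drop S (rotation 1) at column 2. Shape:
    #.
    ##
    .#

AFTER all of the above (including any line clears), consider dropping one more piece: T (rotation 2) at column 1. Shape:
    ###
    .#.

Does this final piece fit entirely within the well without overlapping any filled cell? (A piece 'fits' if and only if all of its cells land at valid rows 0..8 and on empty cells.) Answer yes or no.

Drop 1: J rot0 at col 1 lands with bottom-row=0; cleared 0 line(s) (total 0); column heights now [0 2 1 1 0], max=2
Drop 2: T rot1 at col 1 lands with bottom-row=2; cleared 0 line(s) (total 0); column heights now [0 5 4 1 0], max=5
Drop 3: S rot1 at col 2 lands with bottom-row=3; cleared 0 line(s) (total 0); column heights now [0 5 6 5 0], max=6
Test piece T rot2 at col 1 (width 3): heights before test = [0 5 6 5 0]; fits = True

Answer: yes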